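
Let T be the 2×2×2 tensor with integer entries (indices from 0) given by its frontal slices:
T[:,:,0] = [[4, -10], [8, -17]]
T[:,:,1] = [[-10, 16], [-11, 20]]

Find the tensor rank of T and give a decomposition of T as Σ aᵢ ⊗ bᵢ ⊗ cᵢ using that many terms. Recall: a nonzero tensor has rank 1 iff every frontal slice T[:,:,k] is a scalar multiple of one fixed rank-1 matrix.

rank(T) = 2

Lower bound: in the mode-3 unfolding of T (rows indexed by k, columns by (i,j)) the 2×2 minor on rows k ∈ {0, 1}, columns (i,j) ∈ {(0,0), (0,1)} is det [[4, -10], [-10, 16]] = -36 ≠ 0, so that unfolding has rank ≥ 2 and hence rank(T) ≥ 2 (CP rank is at least every unfolding rank, though it can be larger).
Upper bound: with S_k = T[:,:,k], the two rank-1 terms a₁b₁ᵀ, a₂b₂ᵀ are the rank-1 members of the pencil x·S₀ + y·S₁.
det(x·S₀ + y·S₁) is 12·x² + 12·xy − 24·y² = 12·(x + 2·y)(x − y), vanishing at (x:y) = (2:-1) and (1:1).
M₁ = 2·S₀ − S₁ = [[18, -36], [27, -54]] = 9·[2, 3][1, -2]ᵀ and M₂ = S₀ + S₁ = [[-6, 6], [-3, 3]] = (-3)·[2, 1][1, -1]ᵀ, so take a₁ = [2, 3], b₁ = [1, -2], a₂ = [2, 1], b₂ = [1, -1].
Each slice is an integer combination of E₁ = a₁b₁ᵀ and E₂ = a₂b₂ᵀ: S₀ = 3·E₁ − E₂, S₁ = −3·E₁ − 2·E₂; reading off coefficients, c₁ = [3, -3] and c₂ = [-1, -2].
Hence T = [2, 3] ⊗ [1, -2] ⊗ [3, -3] + [2, 1] ⊗ [1, -1] ⊗ [-1, -2], so rank(T) ≤ 2.
These bounds meet, so rank(T) = 2.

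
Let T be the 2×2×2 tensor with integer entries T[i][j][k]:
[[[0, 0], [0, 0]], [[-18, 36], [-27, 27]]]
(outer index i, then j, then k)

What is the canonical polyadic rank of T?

Lower bound: the mode-3 unfolding of T (rows indexed by k, columns by (i,j) = (0,0), (0,1), (1,0), (1,1)) is [[0, 0, -18, -27], [0, 0, 36, 27]].
There the 2×2 minor on rows k ∈ {0, 1}, columns (i,j) ∈ {(1,0), (1,1)} is det [[-18, -27], [36, 27]] = 486 ≠ 0, so this unfolding has rank ≥ 2; CP rank is at least every unfolding rank, so rank(T) ≥ 2. (This is only a lower bound: in general the CP rank may exceed every unfolding rank, so we still need to exhibit 2 rank-1 terms summing to T.)
Upper bound — finding two terms. Every mode-1 slice of T is a multiple of one matrix: T[i,:,:] = a[i]·M with a = [0, 1] and M = [[-18, 36], [-27, 27]] (rows indexed by j, columns by k). So it suffices to write M as a sum of two rank-1 matrices.
Splitting M by its rows (j = 0, 1), M = [1, 0][-18, 36]ᵀ + [0, 1][-27, 27]ᵀ.
Hence T = [0, 1] ⊗ [1, 0] ⊗ [-18, 36] + [0, 1] ⊗ [0, 1] ⊗ [-27, 27], so rank(T) ≤ 2.
These bounds meet, so rank(T) = 2.
Check entry T[0,1,1] = 0: (0)·(0)·(36) + (0)·(1)·(27) = 0.

2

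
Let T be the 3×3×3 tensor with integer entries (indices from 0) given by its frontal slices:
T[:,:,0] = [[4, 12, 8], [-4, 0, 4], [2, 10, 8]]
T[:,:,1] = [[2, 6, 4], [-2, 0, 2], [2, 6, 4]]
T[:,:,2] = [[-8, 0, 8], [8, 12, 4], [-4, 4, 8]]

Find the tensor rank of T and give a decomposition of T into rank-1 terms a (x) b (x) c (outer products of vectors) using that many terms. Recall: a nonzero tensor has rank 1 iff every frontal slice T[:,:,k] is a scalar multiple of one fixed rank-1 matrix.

Lower bound: the mode-1 unfolding of T (rows indexed by i, columns by (j,k) = (0,0), (0,1), (0,2), (1,0), (1,1), (1,2), (2,0), (2,1), (2,2)) is [[4, 2, -8, 12, 6, 0, 8, 4, 8], [-4, -2, 8, 0, 0, 12, 4, 2, 4], [2, 2, -4, 10, 6, 4, 8, 4, 8]].
There the 3×3 minor on rows i ∈ {0, 1, 2}, columns (j,k) ∈ {(0,0), (0,1), (1,0)} is det [[4, 2, 12], [-4, -2, 0], [2, 2, 10]] = -48 ≠ 0, so this unfolding has rank ≥ 3; CP rank is at least every unfolding rank, so rank(T) ≥ 3. (This is only a lower bound: in general the CP rank may exceed every unfolding rank, so we still need to exhibit 3 rank-1 terms summing to T.)
Upper bound: T is a sum of 3 rank-1 terms, T = [1, -1, 0] (x) [1, 1, 0] (x) [0, -2, 0] + [2, -2, 1] (x) [1, 1, 0] (x) [2, 2, -4] + [2, 1, 2] (x) [0, 1, 1] (x) [4, 2, 4] (one valid choice — decompositions are not unique — normalised so each a, b is primitive with positive first nonzero entry; check it by expanding all entries), so rank(T) ≤ 3.
These bounds meet, so rank(T) = 3.

rank(T) = 3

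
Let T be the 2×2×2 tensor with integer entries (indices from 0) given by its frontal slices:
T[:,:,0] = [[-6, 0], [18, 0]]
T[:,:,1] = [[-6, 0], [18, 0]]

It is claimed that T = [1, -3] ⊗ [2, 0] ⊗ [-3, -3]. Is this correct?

Yes

Reconstruct entrywise from the claimed factors. For example, T[0,1,1] = 0 and Σₗ aₗ[0]bₗ[1]cₗ[1] = (1)·(0)·(-3) = 0; checking all 8 entries, every one matches. The claim holds.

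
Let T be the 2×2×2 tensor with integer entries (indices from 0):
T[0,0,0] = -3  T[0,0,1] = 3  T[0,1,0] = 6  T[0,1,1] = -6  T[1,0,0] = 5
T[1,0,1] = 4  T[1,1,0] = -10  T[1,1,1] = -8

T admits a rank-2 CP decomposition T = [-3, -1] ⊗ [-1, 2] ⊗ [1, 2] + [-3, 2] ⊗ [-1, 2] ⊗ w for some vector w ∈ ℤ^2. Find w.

Subtract the known terms from T to get the rank-1 residual R = [-3, 2] ⊗ [-1, 2] ⊗ w, so R[i,j,k] = a[i]·b[j]·w[k]. Pick indices with nonzero a[0]·b[0] = (-3)·(-1) = 3. Only the fibre through (0,0,·) is needed: R[0,0,:] = T[0,0,:] − Σₗ aₗ[0]bₗ[0]cₗ = [-3, 3] − (-3)·(-1)·[1, 2] = [-6, -3]. Then w[k] = R[0,0,k] / 3 for each k, giving w = [-6, -3] / 3 = [-2, -1].

w = [-2, -1]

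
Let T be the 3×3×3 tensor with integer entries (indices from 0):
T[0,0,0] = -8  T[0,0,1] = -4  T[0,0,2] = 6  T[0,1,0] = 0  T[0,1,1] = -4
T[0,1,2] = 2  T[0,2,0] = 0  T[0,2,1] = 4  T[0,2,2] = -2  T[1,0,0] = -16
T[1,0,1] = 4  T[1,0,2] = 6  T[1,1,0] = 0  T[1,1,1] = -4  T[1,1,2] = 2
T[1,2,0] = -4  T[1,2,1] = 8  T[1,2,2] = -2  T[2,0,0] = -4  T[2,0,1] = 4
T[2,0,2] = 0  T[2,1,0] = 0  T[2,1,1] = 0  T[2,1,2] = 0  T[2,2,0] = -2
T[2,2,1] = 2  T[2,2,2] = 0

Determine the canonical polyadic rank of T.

Lower bound: in the mode-2 unfolding of T (rows indexed by j, columns by (i,k)) the 3×3 minor on rows j ∈ {0, 1, 2}, columns (i,k) ∈ {(0,0), (0,1), (1,0)} is det [[-8, -4, -16], [0, -4, 0], [0, 4, -4]] = -128 ≠ 0, so that unfolding has rank ≥ 3 and hence rank(T) ≥ 3 (CP rank is at least every unfolding rank, though it can be larger).
Upper bound: T is a sum of 3 rank-1 terms, T = [0, 2, 1] ⊗ [2, 0, 1] ⊗ [-2, 2, 0] + [1, 1, 0] ⊗ [1, 0, 0] ⊗ [-8, 0, 4] + [1, 1, 0] ⊗ [1, 1, -1] ⊗ [0, -4, 2] (written with every a and b primitive with positive leading entry and the scale carried by c; CP decompositions are not unique, and this one is verified by expanding entrywise), so rank(T) ≤ 3.
These bounds meet, so rank(T) = 3.

3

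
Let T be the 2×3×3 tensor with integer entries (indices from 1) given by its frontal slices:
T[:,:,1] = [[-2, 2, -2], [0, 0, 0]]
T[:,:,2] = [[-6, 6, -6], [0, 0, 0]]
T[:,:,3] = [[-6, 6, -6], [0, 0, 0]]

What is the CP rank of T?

1

Lower bound: T ≠ 0 (e.g. T[1,1,1] = -2), so rank(T) ≥ 1.
Upper bound: the mode-1 fibre T[:,1,1] = [-2, 0] gives a = [1, 0] (primitive direction); the mode-2 fibre T[1,:,1] = [-2, 2, -2] gives b = [1, -1, 1]; then c[k] = T[1,1,k] / (a[1]·b[1]) = [-2, -6, -6] / 1 = [-2, -6, -6].
Expanding [1, 0] ⊗ [1, -1, 1] ⊗ [-2, -6, -6] reproduces all 18 entries of T, so T = [1, 0] ⊗ [1, -1, 1] ⊗ [-2, -6, -6] and rank(T) ≤ 1.
These bounds meet, so rank(T) = 1.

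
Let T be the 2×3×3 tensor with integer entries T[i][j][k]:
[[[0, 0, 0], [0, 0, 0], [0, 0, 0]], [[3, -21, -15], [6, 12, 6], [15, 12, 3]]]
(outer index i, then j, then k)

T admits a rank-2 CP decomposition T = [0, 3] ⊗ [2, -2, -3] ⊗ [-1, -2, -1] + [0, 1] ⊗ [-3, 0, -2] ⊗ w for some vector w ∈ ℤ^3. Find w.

Subtract the known terms from T to get the rank-1 residual R = [0, 1] ⊗ [-3, 0, -2] ⊗ w, so R[i,j,k] = a[i]·b[j]·w[k]. Pick indices with nonzero a[1]·b[0] = (1)·(-3) = -3. Only the fibre through (1,0,·) is needed: R[1,0,:] = T[1,0,:] − Σₗ aₗ[1]bₗ[0]cₗ = [3, -21, -15] − (3)·(2)·[-1, -2, -1] = [9, -9, -9]. Then w[k] = R[1,0,k] / -3 for each k, giving w = [9, -9, -9] / -3 = [-3, 3, 3].

w = [-3, 3, 3]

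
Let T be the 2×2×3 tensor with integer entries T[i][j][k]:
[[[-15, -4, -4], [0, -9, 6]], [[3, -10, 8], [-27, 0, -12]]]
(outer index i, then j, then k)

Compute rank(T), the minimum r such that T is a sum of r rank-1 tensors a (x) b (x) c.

2

Lower bound: the mode-3 unfolding of T (rows indexed by k, columns by (i,j) = (0,0), (0,1), (1,0), (1,1)) is [[-15, 0, 3, -27], [-4, -9, -10, 0], [-4, 6, 8, -12]].
There the 2×2 minor on rows k ∈ {0, 1}, columns (i,j) ∈ {(0,0), (0,1)} is det [[-15, 0], [-4, -9]] = 135 ≠ 0, so this unfolding has rank ≥ 2; CP rank is at least every unfolding rank, so rank(T) ≥ 2. (Flattening ranks never certify an upper bound on CP rank; for that we must actually write T with 2 rank-1 terms.)
Upper bound — finding two terms. Write S_k = T[:,:,k] for the frontal slices: S₀ = [[-15, 0], [3, -27]], S₁ = [[-4, -9], [-10, 0]], S₂ = [[-4, 6], [8, -12]].
If T = a₁ (x) b₁ (x) c₁ + a₂ (x) b₂ (x) c₂ then each S_k = c₁[k]·a₁b₁ᵀ + c₂[k]·a₂b₂ᵀ. S₀ and S₁ are linearly independent, so a₁b₁ᵀ and a₂b₂ᵀ must span the same plane of matrices: they are the rank-1 matrices of the form x·S₀ + y·S₁.
det(x·S₀ + y·S₁) is 405·x² + 135·xy − 90·y² = 45·(3·x + 2·y)(3·x − y), vanishing at (x:y) = (2:-3) and (1:3).
M₁ = 2·S₀ − 3·S₁ = [[-18, 27], [36, -54]] = (-9)·[1, -2][2, -3]ᵀ and M₂ = S₀ + 3·S₁ = [[-27, -27], [-27, -27]] = (-27)·[1, 1][1, 1]ᵀ, so take a₁ = [1, -2], b₁ = [2, -3], a₂ = [1, 1], b₂ = [1, 1].
Each slice is an integer combination of E₁ = a₁b₁ᵀ and E₂ = a₂b₂ᵀ: S₀ = −3·E₁ − 9·E₂, S₁ = E₁ − 6·E₂, S₂ = −2·E₁; reading off coefficients, c₁ = [-3, 1, -2] and c₂ = [-9, -6, 0].
Hence T = [1, -2] (x) [2, -3] (x) [-3, 1, -2] + [1, 1] (x) [1, 1] (x) [-9, -6, 0], so rank(T) ≤ 2.
These bounds meet, so rank(T) = 2.
Check entry T[1,0,2] = 8: (-2)·(2)·(-2) + (1)·(1)·(0) = 8.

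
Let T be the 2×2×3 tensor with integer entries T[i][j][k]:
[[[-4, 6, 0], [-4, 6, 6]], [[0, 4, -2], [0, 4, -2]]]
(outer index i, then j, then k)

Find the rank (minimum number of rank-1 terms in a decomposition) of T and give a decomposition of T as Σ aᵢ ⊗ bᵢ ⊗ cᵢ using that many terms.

Lower bound: the mode-3 unfolding of T (rows indexed by k, columns by (i,j) = (0,0), (0,1), (1,0), (1,1)) is [[-4, -4, 0, 0], [6, 6, 4, 4], [0, 6, -2, -2]].
There the 3×3 minor on rows k ∈ {0, 1, 2}, columns (i,j) ∈ {(0,0), (0,1), (1,0)} is det [[-4, -4, 0], [6, 6, 4], [0, 6, -2]] = 96 ≠ 0, so this unfolding has rank ≥ 3; CP rank is at least every unfolding rank, so rank(T) ≥ 3. (Flattening ranks never certify an upper bound on CP rank; for that we must actually write T with 3 rank-1 terms.)
Upper bound: T is a sum of 3 rank-1 terms, T = [1, 0] ⊗ [1, -2] ⊗ [0, 0, -2] + [1, 0] ⊗ [1, 1] ⊗ [-4, 2, 4] + [1, 1] ⊗ [1, 1] ⊗ [0, 4, -2] (one valid choice — decompositions are not unique — normalised so each a, b is primitive with positive first nonzero entry; check it by expanding all entries), so rank(T) ≤ 3.
These bounds meet, so rank(T) = 3.
Check entry T[1,0,2] = -2: (0)·(1)·(-2) + (0)·(1)·(4) + (1)·(1)·(-2) = -2.

rank(T) = 3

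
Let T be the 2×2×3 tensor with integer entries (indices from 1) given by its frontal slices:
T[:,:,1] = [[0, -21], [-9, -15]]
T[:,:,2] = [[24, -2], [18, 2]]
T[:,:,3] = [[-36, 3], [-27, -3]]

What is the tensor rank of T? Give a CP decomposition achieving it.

rank(T) = 2

Lower bound: the mode-1 unfolding of T (rows indexed by i, columns by (j,k) = (1,1), (1,2), (1,3), (2,1), (2,2), (2,3)) is [[0, 24, -36, -21, -2, 3], [-9, 18, -27, -15, 2, -3]].
There the 2×2 minor on rows i ∈ {1, 2}, columns (j,k) ∈ {(1,1), (1,2)} is det [[0, 24], [-9, 18]] = 216 ≠ 0, so this unfolding has rank ≥ 2; CP rank is at least every unfolding rank, so rank(T) ≥ 2. (This is only a lower bound: in general the CP rank may exceed every unfolding rank, so we still need to exhibit 2 rank-1 terms summing to T.)
Upper bound — finding two terms. Write S_k = T[:,:,k] for the frontal slices: S₁ = [[0, -21], [-9, -15]], S₂ = [[24, -2], [18, 2]], S₃ = [[-36, 3], [-27, -3]].
If T = a₁ (x) b₁ (x) c₁ + a₂ (x) b₂ (x) c₂ then each S_k = c₁[k]·a₁b₁ᵀ + c₂[k]·a₂b₂ᵀ. S₁ and S₂ are linearly independent, so a₁b₁ᵀ and a₂b₂ᵀ must span the same plane of matrices: they are the rank-1 matrices of the form x·S₁ + y·S₂.
det(x·S₁ + y·S₂) is −189·x² + 84·y² = (-21)·(3·x − 2·y)(3·x + 2·y), vanishing at (x:y) = (2:3) and (2:-3).
M₁ = 2·S₁ + 3·S₂ = [[72, -48], [36, -24]] = 12·[2, 1][3, -2]ᵀ and M₂ = 2·S₁ − 3·S₂ = [[-72, -36], [-72, -36]] = (-36)·[1, 1][2, 1]ᵀ, so take a₁ = [2, 1], b₁ = [3, -2], a₂ = [1, 1], b₂ = [2, 1].
Each slice is an integer combination of E₁ = a₁b₁ᵀ and E₂ = a₂b₂ᵀ: S₁ = 3·E₁ − 9·E₂, S₂ = 2·E₁ + 6·E₂, S₃ = −3·E₁ − 9·E₂; reading off coefficients, c₁ = [3, 2, -3] and c₂ = [-9, 6, -9].
Hence T = [2, 1] (x) [3, -2] (x) [3, 2, -3] + [1, 1] (x) [2, 1] (x) [-9, 6, -9], so rank(T) ≤ 2.
These bounds meet, so rank(T) = 2.
Check entry T[1,2,3] = 3: (2)·(-2)·(-3) + (1)·(1)·(-9) = 3.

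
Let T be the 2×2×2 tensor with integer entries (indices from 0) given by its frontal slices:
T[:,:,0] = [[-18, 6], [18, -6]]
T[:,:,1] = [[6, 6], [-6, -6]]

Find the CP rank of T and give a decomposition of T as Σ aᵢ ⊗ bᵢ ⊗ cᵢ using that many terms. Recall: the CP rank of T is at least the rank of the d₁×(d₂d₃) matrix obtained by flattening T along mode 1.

Lower bound: in the mode-3 unfolding of T (rows indexed by k, columns by (i,j)) the 2×2 minor on rows k ∈ {0, 1}, columns (i,j) ∈ {(0,0), (0,1)} is det [[-18, 6], [6, 6]] = -144 ≠ 0, so that unfolding has rank ≥ 2 and hence rank(T) ≥ 2 (CP rank is at least every unfolding rank, though it can be larger).
Upper bound: T[i,:,:] = a[i]·M for every slice, with a = (1, -1) and M = [[-18, 6], [6, 6]] (rows j, columns k).
Splitting M by its rows (j = 0, 1), M = (1, 0)(-18, 6)ᵀ + (0, 1)(6, 6)ᵀ.
Hence T = (1, -1) ⊗ (1, 0) ⊗ (-18, 6) + (1, -1) ⊗ (0, 1) ⊗ (6, 6), so rank(T) ≤ 2.
These bounds meet, so rank(T) = 2.

rank(T) = 2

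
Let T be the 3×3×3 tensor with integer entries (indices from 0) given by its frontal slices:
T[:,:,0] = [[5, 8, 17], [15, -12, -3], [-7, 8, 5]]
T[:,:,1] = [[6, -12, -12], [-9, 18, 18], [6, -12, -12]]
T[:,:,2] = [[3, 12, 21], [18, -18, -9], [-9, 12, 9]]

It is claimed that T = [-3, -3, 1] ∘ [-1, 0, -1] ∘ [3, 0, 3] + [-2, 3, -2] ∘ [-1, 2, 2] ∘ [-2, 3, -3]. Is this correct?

Reconstruct entrywise from the claimed factors. For example, T[1,2,2] = -9 and Σₗ aₗ[1]bₗ[2]cₗ[2] = (-3)·(-1)·(3) + (3)·(2)·(-3) = -9; checking all 27 entries, every one matches. The claim holds.

Yes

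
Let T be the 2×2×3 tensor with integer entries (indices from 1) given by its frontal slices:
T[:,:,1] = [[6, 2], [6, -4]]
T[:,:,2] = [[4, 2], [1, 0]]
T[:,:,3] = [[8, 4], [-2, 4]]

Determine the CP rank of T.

Lower bound: the mode-3 unfolding of T (rows indexed by k, columns by (i,j) = (1,1), (1,2), (2,1), (2,2)) is [[6, 2, 6, -4], [4, 2, 1, 0], [8, 4, -2, 4]].
There the 3×3 minor on rows k ∈ {1, 2, 3}, columns (i,j) ∈ {(1,1), (1,2), (2,1)} is det [[6, 2, 6], [4, 2, 1], [8, 4, -2]] = -16 ≠ 0, so this unfolding has rank ≥ 3; CP rank is at least every unfolding rank, so rank(T) ≥ 3. (Unfolding ranks only ever bound the CP rank from below — rank(T) can be strictly larger than all of them — so the matching upper bound has to come from an explicit 3-term decomposition.)
Upper bound: T is a sum of 3 rank-1 terms, T = [0, 1] ⊗ [1, -1] ⊗ [4, 0, -4] + [1, 0] ⊗ [1, 1] ⊗ [2, 2, 4] + [2, 1] ⊗ [1, 0] ⊗ [2, 1, 2] (one valid choice — decompositions are not unique — normalised so each a, b is primitive with positive first nonzero entry; check it by expanding all entries), so rank(T) ≤ 3.
These bounds meet, so rank(T) = 3.

3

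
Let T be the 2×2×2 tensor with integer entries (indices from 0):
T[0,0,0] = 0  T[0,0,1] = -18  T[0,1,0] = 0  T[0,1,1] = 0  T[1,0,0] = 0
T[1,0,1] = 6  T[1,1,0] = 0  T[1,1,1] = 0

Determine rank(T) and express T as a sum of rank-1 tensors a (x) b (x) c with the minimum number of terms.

Lower bound: T ≠ 0 (e.g. T[0,0,1] = -18), so rank(T) ≥ 1.
Upper bound: the mode-1 fibre T[:,0,1] = [-18, 6] gives a = [3, -1] (primitive direction); the mode-2 fibre T[0,:,1] = [-18, 0] gives b = [1, 0]; then c[k] = T[0,0,k] / (a[0]·b[0]) = [0, -18] / 3 = [0, -6].
Expanding [3, -1] (x) [1, 0] (x) [0, -6] reproduces all 8 entries of T, so T = [3, -1] (x) [1, 0] (x) [0, -6] and rank(T) ≤ 1.
These bounds meet, so rank(T) = 1.

rank(T) = 1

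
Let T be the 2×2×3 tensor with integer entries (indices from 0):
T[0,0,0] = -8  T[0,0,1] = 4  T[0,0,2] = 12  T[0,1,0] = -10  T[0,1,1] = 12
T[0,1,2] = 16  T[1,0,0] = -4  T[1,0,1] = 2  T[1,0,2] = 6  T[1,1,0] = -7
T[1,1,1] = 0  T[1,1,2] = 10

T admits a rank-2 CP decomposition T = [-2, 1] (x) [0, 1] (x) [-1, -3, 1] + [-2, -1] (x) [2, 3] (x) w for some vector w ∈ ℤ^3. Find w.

Subtract the known terms from T to get the rank-1 residual R = [-2, -1] (x) [2, 3] (x) w, so R[i,j,k] = a[i]·b[j]·w[k]. Pick indices with nonzero a[0]·b[0] = (-2)·(2) = -4. Only the fibre through (0,0,·) is needed: R[0,0,:] = T[0,0,:] − Σₗ aₗ[0]bₗ[0]cₗ = [-8, 4, 12] − (-2)·(0)·[-1, -3, 1] = [-8, 4, 12]. Then w[k] = R[0,0,k] / -4 for each k, giving w = [-8, 4, 12] / -4 = [2, -1, -3].

w = [2, -1, -3]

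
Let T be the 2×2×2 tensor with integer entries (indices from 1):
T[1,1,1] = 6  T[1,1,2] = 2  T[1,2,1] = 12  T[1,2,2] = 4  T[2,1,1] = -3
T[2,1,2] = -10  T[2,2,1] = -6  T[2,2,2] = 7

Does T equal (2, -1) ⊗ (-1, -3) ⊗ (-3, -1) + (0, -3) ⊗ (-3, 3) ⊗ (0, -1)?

No

Reconstruct entry (1,2,1) from the claimed factors: Σₗ aₗ[1]bₗ[2]cₗ[1] = (2)·(-3)·(-3) + (0)·(3)·(0) = 18, but T[1,2,1] = 12. The claim is false.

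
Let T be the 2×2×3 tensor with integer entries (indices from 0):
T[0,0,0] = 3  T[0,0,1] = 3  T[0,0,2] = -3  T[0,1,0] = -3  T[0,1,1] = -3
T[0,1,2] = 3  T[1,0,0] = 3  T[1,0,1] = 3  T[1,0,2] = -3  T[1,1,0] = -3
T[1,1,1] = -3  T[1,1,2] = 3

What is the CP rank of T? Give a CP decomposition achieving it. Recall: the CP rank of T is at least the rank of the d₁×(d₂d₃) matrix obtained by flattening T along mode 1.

rank(T) = 1

Lower bound: T ≠ 0 (e.g. T[0,0,0] = 3), so rank(T) ≥ 1.
Upper bound: the mode-1 fibre T[:,0,0] = [3, 3] gives a = [1, 1] (primitive direction); the mode-2 fibre T[0,:,0] = [3, -3] gives b = [1, -1]; then c[k] = T[0,0,k] / (a[0]·b[0]) = [3, 3, -3] / 1 = [3, 3, -3].
Expanding [1, 1] ⊗ [1, -1] ⊗ [3, 3, -3] reproduces all 12 entries of T, so T = [1, 1] ⊗ [1, -1] ⊗ [3, 3, -3] and rank(T) ≤ 1.
These bounds meet, so rank(T) = 1.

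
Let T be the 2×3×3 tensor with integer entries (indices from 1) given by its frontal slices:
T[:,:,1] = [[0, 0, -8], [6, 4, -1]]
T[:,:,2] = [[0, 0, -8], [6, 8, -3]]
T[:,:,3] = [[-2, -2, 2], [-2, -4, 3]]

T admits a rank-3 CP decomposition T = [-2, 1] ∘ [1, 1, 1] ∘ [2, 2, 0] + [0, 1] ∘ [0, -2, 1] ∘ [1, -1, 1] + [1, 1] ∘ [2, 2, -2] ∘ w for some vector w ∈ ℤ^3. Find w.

Subtract the known terms from T to get the rank-1 residual R = [1, 1] ∘ [2, 2, -2] ∘ w, so R[i,j,k] = a[i]·b[j]·w[k]. Pick indices with nonzero a[1]·b[1] = (1)·(2) = 2. Only the fibre through (1,1,·) is needed: R[1,1,:] = T[1,1,:] − Σₗ aₗ[1]bₗ[1]cₗ = [0, 0, -2] − (-2)·(1)·[2, 2, 0] − (0)·(0)·[1, -1, 1] = [4, 4, -2]. Then w[k] = R[1,1,k] / 2 for each k, giving w = [4, 4, -2] / 2 = [2, 2, -1].

w = [2, 2, -1]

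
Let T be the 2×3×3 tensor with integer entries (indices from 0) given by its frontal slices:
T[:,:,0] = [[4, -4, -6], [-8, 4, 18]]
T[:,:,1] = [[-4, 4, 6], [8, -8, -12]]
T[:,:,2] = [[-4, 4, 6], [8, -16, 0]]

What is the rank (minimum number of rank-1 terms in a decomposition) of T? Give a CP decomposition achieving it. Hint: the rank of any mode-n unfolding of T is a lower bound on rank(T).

rank(T) = 2

Lower bound: the mode-3 unfolding of T (rows indexed by k, columns by (i,j) = (0,0), (0,1), (0,2), (1,0), (1,1), (1,2)) is [[4, -4, -6, -8, 4, 18], [-4, 4, 6, 8, -8, -12], [-4, 4, 6, 8, -16, 0]].
There the 2×2 minor on rows k ∈ {0, 1}, columns (i,j) ∈ {(0,0), (1,1)} is det [[4, 4], [-4, -8]] = -16 ≠ 0, so this unfolding has rank ≥ 2; CP rank is at least every unfolding rank, so rank(T) ≥ 2. (Unfolding ranks only ever bound the CP rank from below — rank(T) can be strictly larger than all of them — so the matching upper bound has to come from an explicit 2-term decomposition.)
Upper bound — finding two terms. Write S_k = T[:,:,k] for the frontal slices: S₀ = [[4, -4, -6], [-8, 4, 18]], S₁ = [[-4, 4, 6], [8, -8, -12]], S₂ = [[-4, 4, 6], [8, -16, 0]].
If T = a₁ ⊗ b₁ ⊗ c₁ + a₂ ⊗ b₂ ⊗ c₂ then each S_k = c₁[k]·a₁b₁ᵀ + c₂[k]·a₂b₂ᵀ. S₀ and S₁ are linearly independent, so a₁b₁ᵀ and a₂b₂ᵀ must span the same plane of matrices: they are the rank-1 matrices of the form x·S₀ + y·S₁.
The 2×2 minor of x·S₀ + y·S₁ on rows {0,1}, columns {0,1} is −16·x² + 16·xy = (-16)·(x − y)(x), vanishing at (x:y) = (1:1) and (0:1).
M₁ = S₀ + S₁ = [[0, 0, 0], [0, -4, 6]] = (-2)·[0, 1][0, 2, -3]ᵀ and M₂ = S₁ = [[-4, 4, 6], [8, -8, -12]] = (-2)·[1, -2][2, -2, -3]ᵀ, so take a₁ = [0, 1], b₁ = [0, 2, -3], a₂ = [1, -2], b₂ = [2, -2, -3].
Each slice is an integer combination of E₁ = a₁b₁ᵀ and E₂ = a₂b₂ᵀ: S₀ = −2·E₁ + 2·E₂, S₁ = −2·E₂, S₂ = −4·E₁ − 2·E₂; reading off coefficients, c₁ = [-2, 0, -4] and c₂ = [2, -2, -2].
Hence T = [0, 1] ⊗ [0, 2, -3] ⊗ [-2, 0, -4] + [1, -2] ⊗ [2, -2, -3] ⊗ [2, -2, -2], so rank(T) ≤ 2.
These bounds meet, so rank(T) = 2.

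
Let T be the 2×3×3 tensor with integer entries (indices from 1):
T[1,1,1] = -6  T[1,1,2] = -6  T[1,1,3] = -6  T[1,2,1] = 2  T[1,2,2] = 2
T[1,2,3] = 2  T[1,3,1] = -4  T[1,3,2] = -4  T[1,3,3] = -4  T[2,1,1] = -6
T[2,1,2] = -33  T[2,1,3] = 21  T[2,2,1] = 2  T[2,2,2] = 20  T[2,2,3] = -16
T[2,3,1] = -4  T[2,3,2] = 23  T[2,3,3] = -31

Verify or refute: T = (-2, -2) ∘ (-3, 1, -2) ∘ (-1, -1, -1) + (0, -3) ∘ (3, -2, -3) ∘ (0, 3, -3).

Reconstruct entrywise from the claimed factors. For example, T[1,3,1] = -4 and Σₗ aₗ[1]bₗ[3]cₗ[1] = (-2)·(-2)·(-1) + (0)·(-3)·(0) = -4; checking all 18 entries, every one matches. The claim holds.

Yes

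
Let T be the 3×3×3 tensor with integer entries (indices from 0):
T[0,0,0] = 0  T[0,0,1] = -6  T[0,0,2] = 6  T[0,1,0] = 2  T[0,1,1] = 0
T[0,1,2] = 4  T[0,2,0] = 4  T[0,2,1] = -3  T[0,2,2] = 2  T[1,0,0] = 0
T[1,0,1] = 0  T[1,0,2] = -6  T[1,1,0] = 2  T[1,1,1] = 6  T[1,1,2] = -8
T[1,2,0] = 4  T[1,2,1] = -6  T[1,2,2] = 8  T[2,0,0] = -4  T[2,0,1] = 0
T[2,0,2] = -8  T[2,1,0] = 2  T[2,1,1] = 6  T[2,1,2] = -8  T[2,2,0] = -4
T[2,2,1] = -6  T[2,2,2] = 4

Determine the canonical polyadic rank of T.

Lower bound: in the mode-3 unfolding of T (rows indexed by k, columns by (i,j)) the 3×3 minor on rows k ∈ {0, 1, 2}, columns (i,j) ∈ {(0,0), (0,1), (0,2)} is det [[0, 2, 4], [-6, 0, -3], [6, 4, 2]] = -108 ≠ 0, so that unfolding has rank ≥ 3 and hence rank(T) ≥ 3 (CP rank is at least every unfolding rank, though it can be larger).
Upper bound: T is a sum of 3 rank-1 terms, T = (1, -2, -2) ⊗ (2, 2, -1) ⊗ (0, -1, 2) + (1, 1, 0) ⊗ (1, 0, 2) ⊗ (4, 0, 2) + (1, 1, 1) ⊗ (2, -1, 2) ⊗ (-2, -2, 0) (one valid choice — decompositions are not unique — normalised so each a, b is primitive with positive first nonzero entry; check it by expanding all entries), so rank(T) ≤ 3.
These bounds meet, so rank(T) = 3.

3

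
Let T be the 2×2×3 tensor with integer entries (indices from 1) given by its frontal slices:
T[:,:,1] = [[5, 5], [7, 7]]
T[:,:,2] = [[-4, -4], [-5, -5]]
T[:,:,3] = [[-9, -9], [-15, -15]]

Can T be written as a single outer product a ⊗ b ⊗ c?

No

The mode-1 unfolding of T (rows indexed by i, columns by (j,k) = (1,1), (1,2), (1,3), (2,1), (2,2), (2,3)) is [[5, -4, -9, 5, -4, -9], [7, -5, -15, 7, -5, -15]].
There the 2×2 minor on rows i ∈ {1, 2}, columns (j,k) ∈ {(1,1), (1,2)} is det [[5, -4], [7, -5]] = 3 ≠ 0, so this unfolding has rank ≥ 2; CP rank is at least every unfolding rank, so rank(T) ≥ 2.
In particular rank(T) ≥ 2 > 1, so T is not rank-1.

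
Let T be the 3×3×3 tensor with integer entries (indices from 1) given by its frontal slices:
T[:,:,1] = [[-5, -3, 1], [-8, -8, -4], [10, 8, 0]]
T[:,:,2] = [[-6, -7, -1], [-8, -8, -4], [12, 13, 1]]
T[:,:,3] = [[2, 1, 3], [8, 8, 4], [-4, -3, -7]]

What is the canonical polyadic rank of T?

Lower bound: in the mode-2 unfolding of T (rows indexed by j, columns by (i,k)) the 3×3 minor on rows j ∈ {1, 2, 3}, columns (i,k) ∈ {(1,1), (1,2), (1,3)} is det [[-5, -6, 2], [-3, -7, 1], [1, -1, 3]] = 60 ≠ 0, so that unfolding has rank ≥ 3 and hence rank(T) ≥ 3 (CP rank is at least every unfolding rank, though it can be larger).
Upper bound: T is a sum of 3 rank-1 terms, T = [1, 0, -2] ⊗ [1, 1, -1] ⊗ [-1, -2, -2] + [1, 0, -1] ⊗ [0, 1, 1] ⊗ [2, -1, -1] + [1, 2, -2] ⊗ [2, 2, 1] ⊗ [-2, -2, 2] (written with every a and b primitive with positive leading entry and the scale carried by c; CP decompositions are not unique, and this one is verified by expanding entrywise), so rank(T) ≤ 3.
These bounds meet, so rank(T) = 3.

3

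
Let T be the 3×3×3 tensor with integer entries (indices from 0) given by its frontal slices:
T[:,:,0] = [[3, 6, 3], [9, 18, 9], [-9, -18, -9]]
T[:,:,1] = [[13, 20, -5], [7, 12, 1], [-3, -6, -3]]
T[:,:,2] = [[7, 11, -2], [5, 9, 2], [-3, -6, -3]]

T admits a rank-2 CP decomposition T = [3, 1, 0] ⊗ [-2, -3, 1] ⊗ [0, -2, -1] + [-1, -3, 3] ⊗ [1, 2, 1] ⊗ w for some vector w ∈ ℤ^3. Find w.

Subtract the known terms from T to get the rank-1 residual R = [-1, -3, 3] ⊗ [1, 2, 1] ⊗ w, so R[i,j,k] = a[i]·b[j]·w[k]. Pick indices with nonzero a[0]·b[0] = (-1)·(1) = -1. Only the fibre through (0,0,·) is needed: R[0,0,:] = T[0,0,:] − Σₗ aₗ[0]bₗ[0]cₗ = [3, 13, 7] − (3)·(-2)·[0, -2, -1] = [3, 1, 1]. Then w[k] = R[0,0,k] / -1 for each k, giving w = [3, 1, 1] / -1 = [-3, -1, -1].

w = [-3, -1, -1]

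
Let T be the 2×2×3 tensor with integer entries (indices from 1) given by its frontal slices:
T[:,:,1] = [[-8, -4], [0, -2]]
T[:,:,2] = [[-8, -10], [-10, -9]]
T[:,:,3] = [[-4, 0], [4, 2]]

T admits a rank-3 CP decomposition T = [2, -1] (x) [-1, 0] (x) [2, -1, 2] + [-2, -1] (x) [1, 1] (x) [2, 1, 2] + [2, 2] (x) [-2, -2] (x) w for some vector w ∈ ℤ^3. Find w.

Subtract the known terms from T to get the rank-1 residual R = [2, 2] (x) [-2, -2] (x) w, so R[i,j,k] = a[i]·b[j]·w[k]. Pick indices with nonzero a[1]·b[1] = (2)·(-2) = -4. Only the fibre through (1,1,·) is needed: R[1,1,:] = T[1,1,:] − Σₗ aₗ[1]bₗ[1]cₗ = [-8, -8, -4] − (2)·(-1)·[2, -1, 2] − (-2)·(1)·[2, 1, 2] = [0, -8, 4]. Then w[k] = R[1,1,k] / -4 for each k, giving w = [0, -8, 4] / -4 = [0, 2, -1].

w = [0, 2, -1]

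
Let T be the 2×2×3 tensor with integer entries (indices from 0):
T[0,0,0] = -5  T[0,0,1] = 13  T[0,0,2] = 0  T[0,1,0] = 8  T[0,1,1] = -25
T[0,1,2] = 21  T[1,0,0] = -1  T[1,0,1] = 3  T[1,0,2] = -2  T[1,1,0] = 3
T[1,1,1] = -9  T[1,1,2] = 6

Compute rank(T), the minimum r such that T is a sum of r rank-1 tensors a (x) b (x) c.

2

Lower bound: the mode-1 unfolding of T (rows indexed by i, columns by (j,k) = (0,0), (0,1), (0,2), (1,0), (1,1), (1,2)) is [[-5, 13, 0, 8, -25, 21], [-1, 3, -2, 3, -9, 6]].
There the 2×2 minor on rows i ∈ {0, 1}, columns (j,k) ∈ {(0,0), (0,1)} is det [[-5, 13], [-1, 3]] = -2 ≠ 0, so this unfolding has rank ≥ 2; CP rank is at least every unfolding rank, so rank(T) ≥ 2. (Flattening ranks never certify an upper bound on CP rank; for that we must actually write T with 2 rank-1 terms.)
Upper bound — finding two terms. Write S_k = T[:,:,k] for the frontal slices: S₀ = [[-5, 8], [-1, 3]], S₁ = [[13, -25], [3, -9]], S₂ = [[0, 21], [-2, 6]].
If T = a₁ (x) b₁ (x) c₁ + a₂ (x) b₂ (x) c₂ then each S_k = c₁[k]·a₁b₁ᵀ + c₂[k]·a₂b₂ᵀ. S₀ and S₁ are linearly independent, so a₁b₁ᵀ and a₂b₂ᵀ must span the same plane of matrices: they are the rank-1 matrices of the form x·S₀ + y·S₁.
det(x·S₀ + y·S₁) is −7·x² + 35·xy − 42·y² = (-7)·(x − 3·y)(x − 2·y), vanishing at (x:y) = (3:1) and (2:1).
M₁ = 3·S₀ + S₁ = [[-2, -1], [0, 0]] = −[1, 0][2, 1]ᵀ and M₂ = 2·S₀ + S₁ = [[3, -9], [1, -3]] = [3, 1][1, -3]ᵀ, so take a₁ = [1, 0], b₁ = [2, 1], a₂ = [3, 1], b₂ = [1, -3].
Each slice is an integer combination of E₁ = a₁b₁ᵀ and E₂ = a₂b₂ᵀ: S₀ = −E₁ − E₂, S₁ = 2·E₁ + 3·E₂, S₂ = 3·E₁ − 2·E₂; reading off coefficients, c₁ = [-1, 2, 3] and c₂ = [-1, 3, -2].
Hence T = [1, 0] (x) [2, 1] (x) [-1, 2, 3] + [3, 1] (x) [1, -3] (x) [-1, 3, -2], so rank(T) ≤ 2.
These bounds meet, so rank(T) = 2.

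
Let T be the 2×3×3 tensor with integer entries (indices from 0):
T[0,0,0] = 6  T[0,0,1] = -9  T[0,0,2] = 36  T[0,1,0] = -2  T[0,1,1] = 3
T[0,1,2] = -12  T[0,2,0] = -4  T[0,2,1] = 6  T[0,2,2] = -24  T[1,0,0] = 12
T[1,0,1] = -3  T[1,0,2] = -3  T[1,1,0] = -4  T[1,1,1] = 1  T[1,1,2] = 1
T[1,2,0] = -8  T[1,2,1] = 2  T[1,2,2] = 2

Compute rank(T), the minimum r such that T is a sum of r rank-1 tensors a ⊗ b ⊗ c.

Lower bound: the mode-1 unfolding of T (rows indexed by i, columns by (j,k) = (0,0), (0,1), (0,2), (1,0), (1,1), (1,2), (2,0), (2,1), (2,2)) is [[6, -9, 36, -2, 3, -12, -4, 6, -24], [12, -3, -3, -4, 1, 1, -8, 2, 2]].
There the 2×2 minor on rows i ∈ {0, 1}, columns (j,k) ∈ {(0,0), (0,1)} is det [[6, -9], [12, -3]] = 90 ≠ 0, so this unfolding has rank ≥ 2; CP rank is at least every unfolding rank, so rank(T) ≥ 2. (Flattening ranks never certify an upper bound on CP rank; for that we must actually write T with 2 rank-1 terms.)
Upper bound — finding two terms. Every mode-2 slice of T is a multiple of one matrix: T[:,j,:] = b[j]·M with b = [3, -1, -2] and M = [[2, -3, 12], [4, -1, -1]] (rows indexed by i, columns by k). So it suffices to write M as a sum of two rank-1 matrices.
Splitting M by its rows (i = 0, 1), M = [1, 0][2, -3, 12]ᵀ + [0, 1][4, -1, -1]ᵀ.
Hence T = [1, 0] ⊗ [3, -1, -2] ⊗ [2, -3, 12] + [0, 1] ⊗ [3, -1, -2] ⊗ [4, -1, -1], so rank(T) ≤ 2.
These bounds meet, so rank(T) = 2.

2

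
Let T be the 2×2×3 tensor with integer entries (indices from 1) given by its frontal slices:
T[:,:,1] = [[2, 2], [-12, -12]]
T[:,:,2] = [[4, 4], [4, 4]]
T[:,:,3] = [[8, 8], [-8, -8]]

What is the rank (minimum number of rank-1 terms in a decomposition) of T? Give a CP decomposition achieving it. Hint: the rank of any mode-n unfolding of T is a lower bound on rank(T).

rank(T) = 2

Lower bound: in the mode-3 unfolding of T (rows indexed by k, columns by (i,j)) the 2×2 minor on rows k ∈ {1, 2}, columns (i,j) ∈ {(1,1), (2,1)} is det [[2, -12], [4, 4]] = 56 ≠ 0, so that unfolding has rank ≥ 2 and hence rank(T) ≥ 2 (CP rank is at least every unfolding rank, though it can be larger).
Upper bound: T[:,j,:] = b[j]·M for every slice, with b = [1, 1] and M = [[2, 4, 8], [-12, 4, -8]] (rows i, columns k).
Splitting M by its rows (i = 1, 2), M = [1, 0][2, 4, 8]ᵀ + [0, 1][-12, 4, -8]ᵀ.
Hence T = [1, 0] ⊗ [1, 1] ⊗ [2, 4, 8] + [0, 1] ⊗ [1, 1] ⊗ [-12, 4, -8], so rank(T) ≤ 2.
These bounds meet, so rank(T) = 2.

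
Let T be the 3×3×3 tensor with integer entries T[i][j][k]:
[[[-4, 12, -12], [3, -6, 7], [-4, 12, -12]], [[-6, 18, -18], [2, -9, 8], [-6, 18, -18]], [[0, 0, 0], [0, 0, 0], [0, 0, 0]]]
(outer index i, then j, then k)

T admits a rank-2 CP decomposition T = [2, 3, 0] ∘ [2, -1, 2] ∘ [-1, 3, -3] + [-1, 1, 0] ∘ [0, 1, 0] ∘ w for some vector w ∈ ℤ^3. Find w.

w = [-1, 0, -1]

Subtract the known terms from T to get the rank-1 residual R = [-1, 1, 0] ∘ [0, 1, 0] ∘ w, so R[i,j,k] = a[i]·b[j]·w[k]. Pick indices with nonzero a[0]·b[1] = (-1)·(1) = -1. Only the fibre through (0,1,·) is needed: R[0,1,:] = T[0,1,:] − Σₗ aₗ[0]bₗ[1]cₗ = [3, -6, 7] − (2)·(-1)·[-1, 3, -3] = [1, 0, 1]. Then w[k] = R[0,1,k] / -1 for each k, giving w = [1, 0, 1] / -1 = [-1, 0, -1].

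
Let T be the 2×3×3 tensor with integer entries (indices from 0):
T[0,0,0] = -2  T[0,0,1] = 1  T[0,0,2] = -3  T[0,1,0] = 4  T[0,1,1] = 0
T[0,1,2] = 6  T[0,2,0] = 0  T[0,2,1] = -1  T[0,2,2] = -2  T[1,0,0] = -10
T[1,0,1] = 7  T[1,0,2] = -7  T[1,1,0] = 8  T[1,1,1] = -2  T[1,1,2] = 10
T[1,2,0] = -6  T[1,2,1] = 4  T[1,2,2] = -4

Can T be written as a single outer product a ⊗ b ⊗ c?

No

The mode-2 unfolding of T (rows indexed by j, columns by (i,k) = (0,0), (0,1), (0,2), (1,0), (1,1), (1,2)) is [[-2, 1, -3, -10, 7, -7], [4, 0, 6, 8, -2, 10], [0, -1, -2, -6, 4, -4]].
There the 3×3 minor on rows j ∈ {0, 1, 2}, columns (i,k) ∈ {(0,0), (0,1), (0,2)} is det [[-2, 1, -3], [4, 0, 6], [0, -1, -2]] = 8 ≠ 0, so this unfolding has rank ≥ 3; CP rank is at least every unfolding rank, so rank(T) ≥ 3.
In particular rank(T) ≥ 3 > 1, so T is not rank-1.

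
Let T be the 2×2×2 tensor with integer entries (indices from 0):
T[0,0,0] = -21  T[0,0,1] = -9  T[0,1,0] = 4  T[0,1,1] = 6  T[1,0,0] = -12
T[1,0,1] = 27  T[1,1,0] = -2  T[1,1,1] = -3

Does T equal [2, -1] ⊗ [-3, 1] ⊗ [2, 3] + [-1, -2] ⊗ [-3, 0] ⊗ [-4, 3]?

Reconstruct entry (0,0,0) from the claimed factors: Σₗ aₗ[0]bₗ[0]cₗ[0] = (2)·(-3)·(2) + (-1)·(-3)·(-4) = -24, but T[0,0,0] = -21. The claim is false.

No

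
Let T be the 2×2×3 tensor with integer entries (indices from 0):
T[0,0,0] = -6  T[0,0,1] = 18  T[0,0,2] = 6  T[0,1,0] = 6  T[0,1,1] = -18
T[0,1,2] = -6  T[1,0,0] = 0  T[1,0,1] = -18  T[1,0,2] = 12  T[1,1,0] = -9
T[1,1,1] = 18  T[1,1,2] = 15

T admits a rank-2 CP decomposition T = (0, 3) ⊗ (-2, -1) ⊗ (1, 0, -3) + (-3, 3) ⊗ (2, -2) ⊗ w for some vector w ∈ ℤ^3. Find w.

Subtract the known terms from T to get the rank-1 residual R = (-3, 3) ⊗ (2, -2) ⊗ w, so R[i,j,k] = a[i]·b[j]·w[k]. Pick indices with nonzero a[0]·b[0] = (-3)·(2) = -6. Only the fibre through (0,0,·) is needed: R[0,0,:] = T[0,0,:] − Σₗ aₗ[0]bₗ[0]cₗ = [-6, 18, 6] − (0)·(-2)·(1, 0, -3) = [-6, 18, 6]. Then w[k] = R[0,0,k] / -6 for each k, giving w = [-6, 18, 6] / -6 = (1, -3, -1).

w = (1, -3, -1)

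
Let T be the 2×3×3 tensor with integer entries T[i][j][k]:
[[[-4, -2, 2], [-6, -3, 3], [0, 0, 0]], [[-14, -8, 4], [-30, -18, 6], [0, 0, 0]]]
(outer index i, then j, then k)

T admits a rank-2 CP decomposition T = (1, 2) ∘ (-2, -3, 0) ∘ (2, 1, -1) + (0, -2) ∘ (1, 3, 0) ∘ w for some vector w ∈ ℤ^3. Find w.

Subtract the known terms from T to get the rank-1 residual R = (0, -2) ∘ (1, 3, 0) ∘ w, so R[i,j,k] = a[i]·b[j]·w[k]. Pick indices with nonzero a[1]·b[0] = (-2)·(1) = -2. Only the fibre through (1,0,·) is needed: R[1,0,:] = T[1,0,:] − Σₗ aₗ[1]bₗ[0]cₗ = [-14, -8, 4] − (2)·(-2)·(2, 1, -1) = [-6, -4, 0]. Then w[k] = R[1,0,k] / -2 for each k, giving w = [-6, -4, 0] / -2 = (3, 2, 0).

w = (3, 2, 0)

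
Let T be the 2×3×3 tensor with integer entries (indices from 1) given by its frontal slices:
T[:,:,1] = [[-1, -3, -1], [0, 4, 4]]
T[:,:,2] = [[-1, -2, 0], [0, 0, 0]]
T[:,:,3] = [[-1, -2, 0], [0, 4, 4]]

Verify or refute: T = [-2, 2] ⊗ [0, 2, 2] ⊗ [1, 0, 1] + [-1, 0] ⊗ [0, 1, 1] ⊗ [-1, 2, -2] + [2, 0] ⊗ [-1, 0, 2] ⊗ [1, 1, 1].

No

Reconstruct entry (1,1,1) from the claimed factors: Σₗ aₗ[1]bₗ[1]cₗ[1] = (-2)·(0)·(1) + (-1)·(0)·(-1) + (2)·(-1)·(1) = -2, but T[1,1,1] = -1. The claim is false.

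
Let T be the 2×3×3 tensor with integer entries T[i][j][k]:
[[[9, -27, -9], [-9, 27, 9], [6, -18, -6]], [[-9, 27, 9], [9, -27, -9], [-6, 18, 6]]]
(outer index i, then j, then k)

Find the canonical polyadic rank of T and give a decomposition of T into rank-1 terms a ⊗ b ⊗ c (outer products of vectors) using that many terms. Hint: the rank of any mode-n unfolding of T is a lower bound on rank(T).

Lower bound: T ≠ 0 (e.g. T[0,0,0] = 9), so rank(T) ≥ 1.
Upper bound: if T = a ⊗ b ⊗ c then every fibre of T is a multiple of the corresponding factor, so read the factors off the fibres through the nonzero entry T[0,0,0] = 9.
The mode-1 fibre T[:,0,0] = [9, -9] gives a = (1, -1) (primitive direction); the mode-2 fibre T[0,:,0] = [9, -9, 6] gives b = (3, -3, 2); then c[k] = T[0,0,k] / (a[0]·b[0]) = [9, -27, -9] / 3 = (3, -9, -3).
Expanding (1, -1) ⊗ (3, -3, 2) ⊗ (3, -9, -3) reproduces all 18 entries of T, so T = (1, -1) ⊗ (3, -3, 2) ⊗ (3, -9, -3) and rank(T) ≤ 1.
These bounds meet, so rank(T) = 1.

rank(T) = 1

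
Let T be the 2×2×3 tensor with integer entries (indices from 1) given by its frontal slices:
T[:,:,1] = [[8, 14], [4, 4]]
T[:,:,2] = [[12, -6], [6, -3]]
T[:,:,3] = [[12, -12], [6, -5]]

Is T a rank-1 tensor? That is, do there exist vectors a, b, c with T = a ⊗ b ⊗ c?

No

The mode-3 unfolding of T (rows indexed by k, columns by (i,j) = (1,1), (1,2), (2,1), (2,2)) is [[8, 14, 4, 4], [12, -6, 6, -3], [12, -12, 6, -5]].
There the 2×2 minor on rows k ∈ {1, 2}, columns (i,j) ∈ {(1,1), (1,2)} is det [[8, 14], [12, -6]] = -216 ≠ 0, so this unfolding has rank ≥ 2; CP rank is at least every unfolding rank, so rank(T) ≥ 2.
In particular rank(T) ≥ 2 > 1, so T is not rank-1.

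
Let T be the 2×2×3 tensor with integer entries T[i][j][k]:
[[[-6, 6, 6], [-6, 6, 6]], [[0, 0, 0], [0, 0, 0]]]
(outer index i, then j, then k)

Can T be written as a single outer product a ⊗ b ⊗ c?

Yes

If T = a ⊗ b ⊗ c then every fibre of T is a multiple of the corresponding factor, so read the factors off the fibres through the nonzero entry T[0,0,0] = -6.
The mode-1 fibre T[:,0,0] = [-6, 0] gives a = (1, 0) (primitive direction); the mode-2 fibre T[0,:,0] = [-6, -6] gives b = (1, 1); then c[k] = T[0,0,k] / (a[0]·b[0]) = [-6, 6, 6] / 1 = (-6, 6, 6).
Expanding (1, 0) ⊗ (1, 1) ⊗ (-6, 6, 6) reproduces all 12 entries of T, so T = (1, 0) ⊗ (1, 1) ⊗ (-6, 6, 6) and rank(T) ≤ 1.
Equivalently every frontal slice T[:,:,k] is c[k] times the rank-1 matrix (1, 0) ⊗ (1, 1). So T has rank 1 (it is nonzero).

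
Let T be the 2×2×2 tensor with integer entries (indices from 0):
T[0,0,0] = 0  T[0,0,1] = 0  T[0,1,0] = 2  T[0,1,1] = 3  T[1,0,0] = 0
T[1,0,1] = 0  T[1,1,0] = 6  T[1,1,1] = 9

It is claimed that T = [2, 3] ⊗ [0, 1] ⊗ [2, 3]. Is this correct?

Reconstruct entry (0,1,0) from the claimed factors: Σₗ aₗ[0]bₗ[1]cₗ[0] = (2)·(1)·(2) = 4, but T[0,1,0] = 2. The claim is false.

No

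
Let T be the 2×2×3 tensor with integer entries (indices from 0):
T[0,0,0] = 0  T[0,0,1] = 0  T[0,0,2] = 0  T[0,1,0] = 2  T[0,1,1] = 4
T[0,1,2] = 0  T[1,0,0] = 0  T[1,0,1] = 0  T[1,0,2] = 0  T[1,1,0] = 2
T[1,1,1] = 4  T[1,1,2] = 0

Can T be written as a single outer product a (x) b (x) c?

The mode-1 fibre T[:,1,0] = [2, 2] gives a = [1, 1] (primitive direction); the mode-2 fibre T[0,:,0] = [0, 2] gives b = [0, 1]; then c[k] = T[0,1,k] / (a[0]·b[1]) = [2, 4, 0] / 1 = [2, 4, 0].
Expanding [1, 1] (x) [0, 1] (x) [2, 4, 0] reproduces all 12 entries of T, so T = [1, 1] (x) [0, 1] (x) [2, 4, 0] and rank(T) ≤ 1.
Equivalently every frontal slice T[:,:,k] is c[k] times the rank-1 matrix [1, 1] (x) [0, 1]. So T has rank 1 (it is nonzero).

Yes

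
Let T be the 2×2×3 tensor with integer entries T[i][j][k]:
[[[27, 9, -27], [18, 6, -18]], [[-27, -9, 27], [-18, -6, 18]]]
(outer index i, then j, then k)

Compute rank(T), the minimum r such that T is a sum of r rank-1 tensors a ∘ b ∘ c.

Lower bound: T ≠ 0 (e.g. T[0,0,0] = 27), so rank(T) ≥ 1.
Upper bound: the mode-1 fibre T[:,0,0] = [27, -27] gives a = [1, -1] (primitive direction); the mode-2 fibre T[0,:,0] = [27, 18] gives b = [3, 2]; then c[k] = T[0,0,k] / (a[0]·b[0]) = [27, 9, -27] / 3 = [9, 3, -9].
Expanding [1, -1] ∘ [3, 2] ∘ [9, 3, -9] reproduces all 12 entries of T, so T = [1, -1] ∘ [3, 2] ∘ [9, 3, -9] and rank(T) ≤ 1.
These bounds meet, so rank(T) = 1.

1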